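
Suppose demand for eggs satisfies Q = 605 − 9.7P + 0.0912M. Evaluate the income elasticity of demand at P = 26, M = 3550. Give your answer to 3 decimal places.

At P = 26, M = 3550: Q = 676.560.
Holding P constant, ∂Q/∂M = 0.0912.
η_M = (∂Q/∂M)·(M/Q) = 0.0912 × (3550/676.560) = 0.479.

0.479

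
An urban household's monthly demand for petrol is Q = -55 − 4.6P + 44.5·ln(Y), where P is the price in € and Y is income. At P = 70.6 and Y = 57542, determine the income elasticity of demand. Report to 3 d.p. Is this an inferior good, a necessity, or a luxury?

0.412 (necessity)

At P = 70.6, Y = 57542: Q = 107.972.
Holding P constant, ∂Q/∂Y = 44.5/Y = 0.000773348.
η_Y = (∂Q/∂Y)·(Y/Q) = 0.000773348 × (57542/107.972) = 0.412.
Since 0 < η < 1, this is a necessity.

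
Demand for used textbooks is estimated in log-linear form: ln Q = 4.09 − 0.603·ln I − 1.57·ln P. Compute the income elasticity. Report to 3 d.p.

In a log-linear demand, the coefficient on ln I is the income elasticity.
So η = -0.603.

-0.603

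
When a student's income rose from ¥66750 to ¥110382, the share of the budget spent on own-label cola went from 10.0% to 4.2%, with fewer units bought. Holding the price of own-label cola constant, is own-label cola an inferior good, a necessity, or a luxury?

Quantity demanded falls as income rises, so η < 0.

inferior good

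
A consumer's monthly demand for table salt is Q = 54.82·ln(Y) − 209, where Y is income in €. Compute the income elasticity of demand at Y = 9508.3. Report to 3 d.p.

At Y = 9508.3: Q = 293.147.
dQ/dY = 54.82/Y = 0.00576549 at this income.
η = (dQ/dY)·(Y/Q) = 0.00576549 × (9508.3/293.147) = 0.187.

0.187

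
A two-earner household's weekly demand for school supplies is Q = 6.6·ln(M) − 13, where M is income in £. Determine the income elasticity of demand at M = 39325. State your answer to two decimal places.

At M = 39325: Q = 56.825.
dQ/dM = 6.6/M = 0.000167832 at this income.
η = (dQ/dM)·(M/Q) = 0.000167832 × (39325/56.825) = 0.12.

0.12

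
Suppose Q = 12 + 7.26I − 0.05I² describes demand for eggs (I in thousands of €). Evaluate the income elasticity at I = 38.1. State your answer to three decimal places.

At I = 38.1: Q = 216.0255.
dQ/dI = 7.26 − 0.1I = 3.45000.
η = (dQ/dI)·(I/Q) = 3.45000 × (38.1/216.0255) = 0.608.

0.608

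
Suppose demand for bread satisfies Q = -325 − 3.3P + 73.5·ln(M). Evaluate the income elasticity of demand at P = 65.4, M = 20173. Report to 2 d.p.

0.39

At P = 65.4, M = 20173: Q = 187.719.
Holding P constant, ∂Q/∂M = 73.5/M = 0.00364348.
η_M = (∂Q/∂M)·(M/Q) = 0.00364348 × (20173/187.719) = 0.39.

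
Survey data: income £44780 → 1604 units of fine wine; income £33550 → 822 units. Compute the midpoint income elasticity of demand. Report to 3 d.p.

ΔQ = 822 − 1604 = -782; midpoint Q̄ = (1604 + 822)/2 = 1213.
ΔI = 33550 − 44780 = -11230; midpoint Ī = (44780 + 33550)/2 = 39165.
η = (ΔQ/Q̄) ÷ (ΔI/Ī) = (-782/1213) ÷ (-11230/39165) = 2.248.

2.248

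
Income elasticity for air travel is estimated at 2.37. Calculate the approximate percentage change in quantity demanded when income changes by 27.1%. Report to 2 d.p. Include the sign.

64.23%

%ΔQ ≈ η × %ΔI = 2.37 × 27.1% = 64.23%.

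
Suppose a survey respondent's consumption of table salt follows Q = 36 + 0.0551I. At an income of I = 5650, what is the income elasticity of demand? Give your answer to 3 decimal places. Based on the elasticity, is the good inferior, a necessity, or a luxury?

At I = 5650: Q = 347.315.
dQ/dI = 0.0551.
η = (dQ/dI)·(I/Q) = 0.0551 × (5650/347.315) = 0.896.
Since 0 < η < 1, the good is a necessity.

0.896 (necessity)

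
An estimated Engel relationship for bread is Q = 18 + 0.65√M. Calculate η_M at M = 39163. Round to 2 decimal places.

0.44

At M = 39163: Q = 146.633.
dQ/dM = 0.65/(2√M) = 0.00164227 at this income.
η = (dQ/dM)·(M/Q) = 0.00164227 × (39163/146.633) = 0.44.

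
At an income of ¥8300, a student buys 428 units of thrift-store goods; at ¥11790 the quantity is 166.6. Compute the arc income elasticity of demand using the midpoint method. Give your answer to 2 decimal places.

-2.53

ΔQ = 166.6 − 428 = -261.4; midpoint Q̄ = (428 + 166.6)/2 = 297.3.
ΔI = 11790 − 8300 = 3490; midpoint Ī = (8300 + 11790)/2 = 10045.
η = (ΔQ/Q̄) ÷ (ΔI/Ī) = (-261.4/297.3) ÷ (3490/10045) = -2.53.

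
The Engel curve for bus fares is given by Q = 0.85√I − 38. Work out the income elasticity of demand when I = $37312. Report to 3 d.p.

0.651

At I = 37312: Q = 126.189.
dQ/dI = 0.85/(2√I) = 0.00220021 at this income.
η = (dQ/dI)·(I/Q) = 0.00220021 × (37312/126.189) = 0.651.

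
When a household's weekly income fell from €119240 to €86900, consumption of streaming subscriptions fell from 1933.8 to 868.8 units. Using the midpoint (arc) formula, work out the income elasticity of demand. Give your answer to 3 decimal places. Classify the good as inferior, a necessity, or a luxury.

2.422 (luxury)

ΔQ = 868.8 − 1933.8 = -1065; midpoint Q̄ = (1933.8 + 868.8)/2 = 1401.3.
ΔI = 86900 − 119240 = -32340; midpoint Ī = (119240 + 86900)/2 = 103070.
η = (ΔQ/Q̄) ÷ (ΔI/Ī) = (-1065/1401.3) ÷ (-32340/103070) = 2.422.
η > 1 ⇒ luxury.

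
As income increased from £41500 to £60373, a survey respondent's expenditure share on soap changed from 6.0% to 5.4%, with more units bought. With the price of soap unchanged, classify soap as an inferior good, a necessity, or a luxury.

necessity

Quantity rises but the budget share falls as income rises, so 0 < η < 1.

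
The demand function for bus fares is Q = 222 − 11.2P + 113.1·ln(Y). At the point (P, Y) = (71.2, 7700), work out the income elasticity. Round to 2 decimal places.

0.26

At P = 71.2, Y = 7700: Q = 436.689.
Holding P constant, ∂Q/∂Y = 113.1/Y = 0.0146883.
η_Y = (∂Q/∂Y)·(Y/Q) = 0.0146883 × (7700/436.689) = 0.26.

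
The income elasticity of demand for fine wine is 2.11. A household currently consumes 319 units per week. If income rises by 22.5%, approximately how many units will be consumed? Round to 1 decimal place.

470.4

%ΔQ ≈ η × %ΔI = 2.11 × 22.5% = 47.475%.
New Q ≈ 319 × (1 + 0.47475) = 470.4.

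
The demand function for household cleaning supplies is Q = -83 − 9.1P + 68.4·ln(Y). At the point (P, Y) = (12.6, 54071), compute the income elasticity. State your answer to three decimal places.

At P = 12.6, Y = 54071: Q = 547.767.
Holding P constant, ∂Q/∂Y = 68.4/Y = 0.001265.
η_Y = (∂Q/∂Y)·(Y/Q) = 0.001265 × (54071/547.767) = 0.125.

0.125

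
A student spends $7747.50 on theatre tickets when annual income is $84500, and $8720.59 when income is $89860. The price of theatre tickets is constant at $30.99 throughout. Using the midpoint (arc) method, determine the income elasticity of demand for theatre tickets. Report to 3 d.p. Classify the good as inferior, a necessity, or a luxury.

With a constant price, Q₁ = 7747.50/30.99 = 250.000 and Q₂ = 8720.59/30.99 = 281.400 (equivalently, work directly with expenditure since P cancels).
Midpoint %ΔQ = (8720.59 − 7747.50)/8234.05 = 0.11818; midpoint %ΔI = (89860 − 84500)/87180 = 0.06148.
η = 0.11818 / 0.06148 = 1.922.
η > 1 ⇒ luxury.

1.922 (luxury)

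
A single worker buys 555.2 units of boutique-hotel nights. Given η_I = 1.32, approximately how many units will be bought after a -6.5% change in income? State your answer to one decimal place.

507.6

%ΔQ ≈ η × %ΔI = 1.32 × (-6.5%) = -8.58%.
New Q ≈ 555.2 × (1 − 0.0858) = 507.6.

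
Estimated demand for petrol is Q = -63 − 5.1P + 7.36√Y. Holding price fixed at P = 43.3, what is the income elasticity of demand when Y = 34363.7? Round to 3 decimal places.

0.631

At P = 43.3, Y = 34363.7: Q = 1080.526.
Holding P constant, ∂Q/∂Y = 7.36/(2√Y) = 0.0198517.
η_Y = (∂Q/∂Y)·(Y/Q) = 0.0198517 × (34363.7/1080.526) = 0.631.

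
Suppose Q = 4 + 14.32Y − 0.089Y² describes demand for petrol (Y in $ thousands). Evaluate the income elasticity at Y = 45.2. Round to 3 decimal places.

At Y = 45.2: Q = 469.4334.
dQ/dY = 14.32 − 0.178Y = 6.27440.
η = (dQ/dY)·(Y/Q) = 6.27440 × (45.2/469.4334) = 0.604.

0.604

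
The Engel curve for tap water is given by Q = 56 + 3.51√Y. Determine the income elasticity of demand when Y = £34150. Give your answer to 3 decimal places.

At Y = 34150: Q = 704.638.
dQ/dY = 3.51/(2√Y) = 0.0094969 at this income.
η = (dQ/dY)·(Y/Q) = 0.0094969 × (34150/704.638) = 0.460.

0.460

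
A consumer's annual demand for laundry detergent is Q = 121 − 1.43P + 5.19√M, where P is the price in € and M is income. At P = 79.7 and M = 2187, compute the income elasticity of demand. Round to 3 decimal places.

At P = 79.7, M = 2187: Q = 249.741.
Holding P constant, ∂Q/∂M = 5.19/(2√M) = 0.0554898.
η_M = (∂Q/∂M)·(M/Q) = 0.0554898 × (2187/249.741) = 0.486.

0.486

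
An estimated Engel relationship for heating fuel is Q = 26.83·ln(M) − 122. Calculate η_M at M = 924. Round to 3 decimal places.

At M = 924: Q = 61.214.
dQ/dM = 26.83/M = 0.0290368 at this income.
η = (dQ/dM)·(M/Q) = 0.0290368 × (924/61.214) = 0.438.

0.438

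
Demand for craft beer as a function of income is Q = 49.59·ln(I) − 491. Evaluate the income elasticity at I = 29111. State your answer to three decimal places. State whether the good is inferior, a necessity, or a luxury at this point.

At I = 29111: Q = 18.729.
dQ/dI = 49.59/I = 0.00170348 at this income.
η = (dQ/dI)·(I/Q) = 0.00170348 × (29111/18.729) = 2.648.
Since η > 1, the good is a luxury.

2.648 (luxury)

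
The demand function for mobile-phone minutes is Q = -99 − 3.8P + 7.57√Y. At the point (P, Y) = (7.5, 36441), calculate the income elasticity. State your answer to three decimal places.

0.548

At P = 7.5, Y = 36441: Q = 1317.577.
Holding P constant, ∂Q/∂Y = 7.57/(2√Y) = 0.0198276.
η_Y = (∂Q/∂Y)·(Y/Q) = 0.0198276 × (36441/1317.577) = 0.548.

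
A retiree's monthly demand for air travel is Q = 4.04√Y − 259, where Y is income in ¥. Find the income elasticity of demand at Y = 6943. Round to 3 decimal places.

At Y = 6943: Q = 77.632.
dQ/dY = 4.04/(2√Y) = 0.0242425 at this income.
η = (dQ/dY)·(Y/Q) = 0.0242425 × (6943/77.632) = 2.168.

2.168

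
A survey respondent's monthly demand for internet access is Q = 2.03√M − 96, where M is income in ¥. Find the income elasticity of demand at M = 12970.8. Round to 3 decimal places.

At M = 12970.8: Q = 135.196.
dQ/dM = 2.03/(2√M) = 0.00891215 at this income.
η = (dQ/dM)·(M/Q) = 0.00891215 × (12970.8/135.196) = 0.855.

0.855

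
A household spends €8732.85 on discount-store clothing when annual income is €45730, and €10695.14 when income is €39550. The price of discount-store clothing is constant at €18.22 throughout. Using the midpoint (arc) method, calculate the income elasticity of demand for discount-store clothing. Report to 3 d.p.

With a constant price, Q₁ = 8732.85/18.22 = 479.300 and Q₂ = 10695.14/18.22 = 587.000 (equivalently, work directly with expenditure since P cancels).
Midpoint %ΔQ = (10695.14 − 8732.85)/9713.99 = 0.20201; midpoint %ΔI = (39550 − 45730)/42640 = -0.14493.
η = 0.20201 / -0.14493 = -1.394.

-1.394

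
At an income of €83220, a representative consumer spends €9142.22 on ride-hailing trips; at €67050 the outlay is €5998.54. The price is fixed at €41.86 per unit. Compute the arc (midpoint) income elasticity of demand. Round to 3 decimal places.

1.930

With a constant price, Q₁ = 9142.22/41.86 = 218.400 and Q₂ = 5998.54/41.86 = 143.300 (equivalently, work directly with expenditure since P cancels).
Midpoint %ΔQ = (5998.54 − 9142.22)/7570.38 = -0.41526; midpoint %ΔI = (67050 − 83220)/75135 = -0.21521.
η = -0.41526 / -0.21521 = 1.930.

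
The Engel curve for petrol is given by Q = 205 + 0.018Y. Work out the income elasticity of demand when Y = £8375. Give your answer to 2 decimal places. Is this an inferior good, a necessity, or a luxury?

0.42 (necessity)

At Y = 8375: Q = 355.750.
dQ/dY = 0.018.
η = (dQ/dY)·(Y/Q) = 0.018 × (8375/355.750) = 0.42.
Since 0 < η < 1, the good is a necessity.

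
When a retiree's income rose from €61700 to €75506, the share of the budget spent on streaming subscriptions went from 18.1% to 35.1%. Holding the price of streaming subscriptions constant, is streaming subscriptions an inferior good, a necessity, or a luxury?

luxury

The budget share rises as income rises, so η > 1.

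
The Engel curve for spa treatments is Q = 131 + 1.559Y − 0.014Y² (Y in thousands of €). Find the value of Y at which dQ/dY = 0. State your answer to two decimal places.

55.68

dQ/dY = 1.559 − 0.028Y.
The good is inferior where dQ/dY < 0. Setting dQ/dY = 0 gives Y = 1.559 / 0.028 = 55.68.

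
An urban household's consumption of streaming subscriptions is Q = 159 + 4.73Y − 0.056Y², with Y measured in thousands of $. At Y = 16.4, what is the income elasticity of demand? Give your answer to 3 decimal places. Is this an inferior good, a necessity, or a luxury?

0.214 (necessity)

At Y = 16.4: Q = 221.5102.
dQ/dY = 4.73 − 0.112Y = 2.89320.
η = (dQ/dY)·(Y/Q) = 2.89320 × (16.4/221.5102) = 0.214.
0 < η < 1 ⇒ necessity.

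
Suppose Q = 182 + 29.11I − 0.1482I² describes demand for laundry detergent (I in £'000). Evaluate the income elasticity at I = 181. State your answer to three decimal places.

-7.455

At I = 181: Q = 595.7298.
dQ/dI = 29.11 − 0.2964I = -24.53840.
η = (dQ/dI)·(I/Q) = -24.53840 × (181/595.7298) = -7.455.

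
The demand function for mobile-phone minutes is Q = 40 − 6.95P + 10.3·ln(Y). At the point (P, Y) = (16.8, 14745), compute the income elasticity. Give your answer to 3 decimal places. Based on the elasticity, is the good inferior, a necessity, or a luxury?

0.466 (necessity)

At P = 16.8, Y = 14745: Q = 22.106.
Holding P constant, ∂Q/∂Y = 10.3/Y = 0.000698542.
η_Y = (∂Q/∂Y)·(Y/Q) = 0.000698542 × (14745/22.106) = 0.466.
Since 0 < η < 1, this is a necessity.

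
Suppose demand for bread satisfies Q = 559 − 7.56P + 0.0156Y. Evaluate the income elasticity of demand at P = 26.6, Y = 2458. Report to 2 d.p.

0.10

At P = 26.6, Y = 2458: Q = 396.249.
Holding P constant, ∂Q/∂Y = 0.0156.
η_Y = (∂Q/∂Y)·(Y/Q) = 0.0156 × (2458/396.249) = 0.10.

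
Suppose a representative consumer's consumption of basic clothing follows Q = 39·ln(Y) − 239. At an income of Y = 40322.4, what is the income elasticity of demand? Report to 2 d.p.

0.22

At Y = 40322.4: Q = 174.582.
dQ/dY = 39/Y = 0.000967204 at this income.
η = (dQ/dY)·(Y/Q) = 0.000967204 × (40322.4/174.582) = 0.22.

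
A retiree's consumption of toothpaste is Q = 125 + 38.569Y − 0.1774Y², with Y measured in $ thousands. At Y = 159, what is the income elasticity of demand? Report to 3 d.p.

At Y = 159: Q = 1772.6216.
dQ/dY = 38.569 − 0.3548Y = -17.84420.
η = (dQ/dY)·(Y/Q) = -17.84420 × (159/1772.6216) = -1.601.

-1.601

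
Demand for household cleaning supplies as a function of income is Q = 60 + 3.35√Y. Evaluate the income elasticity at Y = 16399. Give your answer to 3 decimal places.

At Y = 16399: Q = 488.996.
dQ/dY = 3.35/(2√Y) = 0.01308 at this income.
η = (dQ/dY)·(Y/Q) = 0.01308 × (16399/488.996) = 0.439.

0.439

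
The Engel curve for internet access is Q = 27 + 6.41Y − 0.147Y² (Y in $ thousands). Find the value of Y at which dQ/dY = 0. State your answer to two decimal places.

dQ/dY = 6.41 − 0.294Y.
The good is inferior where dQ/dY < 0. Setting dQ/dY = 0 gives Y = 6.41 / 0.294 = 21.80.

21.80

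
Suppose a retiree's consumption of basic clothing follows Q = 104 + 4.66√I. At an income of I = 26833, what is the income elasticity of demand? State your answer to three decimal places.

At I = 26833: Q = 867.344.
dQ/dI = 4.66/(2√I) = 0.014224 at this income.
η = (dQ/dI)·(I/Q) = 0.014224 × (26833/867.344) = 0.440.

0.440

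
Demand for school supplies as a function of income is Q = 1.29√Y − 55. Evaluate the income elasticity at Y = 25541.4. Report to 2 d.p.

At Y = 25541.4: Q = 151.164.
dQ/dY = 1.29/(2√Y) = 0.00403587 at this income.
η = (dQ/dY)·(Y/Q) = 0.00403587 × (25541.4/151.164) = 0.68.

0.68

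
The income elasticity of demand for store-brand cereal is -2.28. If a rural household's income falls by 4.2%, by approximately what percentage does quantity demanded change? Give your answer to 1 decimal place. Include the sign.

%ΔQ ≈ η × %ΔI = -2.28 × (-4.2%) = 9.6%.

9.6%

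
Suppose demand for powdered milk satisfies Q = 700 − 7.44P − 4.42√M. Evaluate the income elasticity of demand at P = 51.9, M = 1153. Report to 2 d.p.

At P = 51.9, M = 1153: Q = 163.779.
Holding P constant, ∂Q/∂M = -4.42/(2√M) = -0.0650845.
η_M = (∂Q/∂M)·(M/Q) = -0.0650845 × (1153/163.779) = -0.46.

-0.46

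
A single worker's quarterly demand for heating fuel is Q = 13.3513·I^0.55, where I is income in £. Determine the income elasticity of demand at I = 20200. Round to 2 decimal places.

For Q = A·I^β the income elasticity is constant and equal to β.
Here β = 0.55, so η = 0.55.

0.55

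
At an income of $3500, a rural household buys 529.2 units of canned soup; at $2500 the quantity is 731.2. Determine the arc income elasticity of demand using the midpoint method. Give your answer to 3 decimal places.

ΔQ = 731.2 − 529.2 = 202; midpoint Q̄ = (529.2 + 731.2)/2 = 630.2.
ΔI = 2500 − 3500 = -1000; midpoint Ī = (3500 + 2500)/2 = 3000.
η = (ΔQ/Q̄) ÷ (ΔI/Ī) = (202/630.2) ÷ (-1000/3000) = -0.962.

-0.962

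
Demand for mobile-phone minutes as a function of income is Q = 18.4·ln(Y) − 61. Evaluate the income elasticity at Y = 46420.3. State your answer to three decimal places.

0.135

At Y = 46420.3: Q = 136.717.
dQ/dY = 18.4/Y = 0.000396378 at this income.
η = (dQ/dY)·(Y/Q) = 0.000396378 × (46420.3/136.717) = 0.135.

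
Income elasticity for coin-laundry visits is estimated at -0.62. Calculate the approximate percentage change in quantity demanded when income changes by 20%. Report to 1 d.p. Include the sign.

-12.4%

%ΔQ ≈ η × %ΔI = -0.62 × 20% = -12.4%.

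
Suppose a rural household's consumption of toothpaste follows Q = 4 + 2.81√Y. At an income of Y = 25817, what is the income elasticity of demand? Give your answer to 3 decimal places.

At Y = 25817: Q = 455.502.
dQ/dY = 2.81/(2√Y) = 0.00874427 at this income.
η = (dQ/dY)·(Y/Q) = 0.00874427 × (25817/455.502) = 0.496.

0.496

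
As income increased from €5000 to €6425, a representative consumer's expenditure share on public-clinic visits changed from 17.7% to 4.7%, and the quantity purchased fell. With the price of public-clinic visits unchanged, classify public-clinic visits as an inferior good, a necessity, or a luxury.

Quantity demanded falls as income rises, so η < 0.

inferior good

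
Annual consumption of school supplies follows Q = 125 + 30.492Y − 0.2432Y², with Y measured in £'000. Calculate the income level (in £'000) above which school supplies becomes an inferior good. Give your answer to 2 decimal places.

62.69

dQ/dY = 30.492 − 0.4864Y.
The good is inferior where dQ/dY < 0. Setting dQ/dY = 0 gives Y = 30.492 / 0.4864 = 62.69.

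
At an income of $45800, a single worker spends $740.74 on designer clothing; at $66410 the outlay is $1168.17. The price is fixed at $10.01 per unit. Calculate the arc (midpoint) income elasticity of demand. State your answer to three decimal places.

With a constant price, Q₁ = 740.74/10.01 = 74.000 and Q₂ = 1168.17/10.01 = 116.700 (equivalently, work directly with expenditure since P cancels).
Midpoint %ΔQ = (1168.17 − 740.74)/954.46 = 0.44783; midpoint %ΔI = (66410 − 45800)/56105 = 0.36735.
η = 0.44783 / 0.36735 = 1.219.

1.219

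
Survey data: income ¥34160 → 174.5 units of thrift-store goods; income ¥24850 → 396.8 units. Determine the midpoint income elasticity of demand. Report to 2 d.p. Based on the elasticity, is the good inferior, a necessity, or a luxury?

-2.47 (inferior good)

ΔQ = 396.8 − 174.5 = 222.3; midpoint Q̄ = (174.5 + 396.8)/2 = 285.65.
ΔI = 24850 − 34160 = -9310; midpoint Ī = (34160 + 24850)/2 = 29505.
η = (ΔQ/Q̄) ÷ (ΔI/Ī) = (222.3/285.65) ÷ (-9310/29505) = -2.47.
η < 0 ⇒ inferior good.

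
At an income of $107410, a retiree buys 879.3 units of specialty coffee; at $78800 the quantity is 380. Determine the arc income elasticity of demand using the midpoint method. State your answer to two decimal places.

ΔQ = 380 − 879.3 = -499.3; midpoint Q̄ = (879.3 + 380)/2 = 629.65.
ΔI = 78800 − 107410 = -28610; midpoint Ī = (107410 + 78800)/2 = 93105.
η = (ΔQ/Q̄) ÷ (ΔI/Ī) = (-499.3/629.65) ÷ (-28610/93105) = 2.58.

2.58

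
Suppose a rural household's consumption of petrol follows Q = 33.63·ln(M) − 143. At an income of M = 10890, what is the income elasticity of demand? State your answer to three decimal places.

At M = 10890: Q = 169.611.
dQ/dM = 33.63/M = 0.00308815 at this income.
η = (dQ/dM)·(M/Q) = 0.00308815 × (10890/169.611) = 0.198.

0.198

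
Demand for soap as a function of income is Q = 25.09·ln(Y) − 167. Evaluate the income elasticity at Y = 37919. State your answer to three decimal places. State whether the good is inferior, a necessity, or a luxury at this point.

At Y = 37919: Q = 97.529.
dQ/dY = 25.09/Y = 0.000661674 at this income.
η = (dQ/dY)·(Y/Q) = 0.000661674 × (37919/97.529) = 0.257.
Since 0 < η < 1, the good is a necessity.

0.257 (necessity)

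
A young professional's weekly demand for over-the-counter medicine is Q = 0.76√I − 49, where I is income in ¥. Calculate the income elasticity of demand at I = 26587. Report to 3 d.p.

At I = 26587: Q = 74.922.
dQ/dI = 0.76/(2√I) = 0.0023305 at this income.
η = (dQ/dI)·(I/Q) = 0.0023305 × (26587/74.922) = 0.827.

0.827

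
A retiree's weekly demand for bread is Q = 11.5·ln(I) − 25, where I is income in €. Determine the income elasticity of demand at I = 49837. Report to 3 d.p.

0.116

At I = 49837: Q = 99.390.
dQ/dI = 11.5/I = 0.000230752 at this income.
η = (dQ/dI)·(I/Q) = 0.000230752 × (49837/99.390) = 0.116.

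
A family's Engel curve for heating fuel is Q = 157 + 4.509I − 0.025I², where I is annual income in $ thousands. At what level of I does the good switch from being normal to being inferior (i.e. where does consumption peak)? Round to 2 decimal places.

90.18

dQ/dI = 4.509 − 0.05I.
The good is inferior where dQ/dI < 0. Setting dQ/dI = 0 gives I = 4.509 / 0.05 = 90.18.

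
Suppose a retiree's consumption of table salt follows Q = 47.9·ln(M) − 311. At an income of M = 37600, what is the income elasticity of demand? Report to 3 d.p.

At M = 37600: Q = 193.615.
dQ/dM = 47.9/M = 0.00127394 at this income.
η = (dQ/dM)·(M/Q) = 0.00127394 × (37600/193.615) = 0.247.

0.247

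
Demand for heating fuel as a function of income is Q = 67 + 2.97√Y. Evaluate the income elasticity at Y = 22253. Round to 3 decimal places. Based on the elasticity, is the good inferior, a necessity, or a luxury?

0.434 (necessity)

At Y = 22253: Q = 510.048.
dQ/dY = 2.97/(2√Y) = 0.00995479 at this income.
η = (dQ/dY)·(Y/Q) = 0.00995479 × (22253/510.048) = 0.434.
Since 0 < η < 1, the good is a necessity.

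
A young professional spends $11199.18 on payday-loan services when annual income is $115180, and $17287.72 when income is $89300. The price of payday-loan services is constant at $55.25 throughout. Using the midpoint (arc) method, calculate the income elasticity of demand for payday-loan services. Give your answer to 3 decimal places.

With a constant price, Q₁ = 11199.18/55.25 = 202.700 and Q₂ = 17287.72/55.25 = 312.900 (equivalently, work directly with expenditure since P cancels).
Midpoint %ΔQ = (17287.72 − 11199.18)/14243.45 = 0.42746; midpoint %ΔI = (89300 − 115180)/102240 = -0.25313.
η = 0.42746 / -0.25313 = -1.689.

-1.689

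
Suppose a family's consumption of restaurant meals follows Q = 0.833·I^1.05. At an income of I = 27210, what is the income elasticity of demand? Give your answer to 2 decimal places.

1.05

For Q = A·I^β the income elasticity is constant and equal to β.
Here β = 1.05, so η = 1.05.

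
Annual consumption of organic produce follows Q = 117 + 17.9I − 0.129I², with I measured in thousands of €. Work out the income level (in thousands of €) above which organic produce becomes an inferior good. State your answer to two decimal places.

69.38

dQ/dI = 17.9 − 0.258I.
The good is inferior where dQ/dI < 0. Setting dQ/dI = 0 gives I = 17.9 / 0.258 = 69.38.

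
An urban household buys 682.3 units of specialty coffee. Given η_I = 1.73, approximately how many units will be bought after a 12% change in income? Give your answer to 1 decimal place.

%ΔQ ≈ η × %ΔI = 1.73 × 12% = 20.76%.
New Q ≈ 682.3 × (1 + 0.2076) = 823.9.

823.9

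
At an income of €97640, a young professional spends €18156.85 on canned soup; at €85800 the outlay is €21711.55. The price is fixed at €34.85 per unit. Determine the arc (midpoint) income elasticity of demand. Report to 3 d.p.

-1.381

With a constant price, Q₁ = 18156.85/34.85 = 521.000 and Q₂ = 21711.55/34.85 = 623.000 (equivalently, work directly with expenditure since P cancels).
Midpoint %ΔQ = (21711.55 − 18156.85)/19934.20 = 0.17832; midpoint %ΔI = (85800 − 97640)/91720 = -0.12909.
η = 0.17832 / -0.12909 = -1.381.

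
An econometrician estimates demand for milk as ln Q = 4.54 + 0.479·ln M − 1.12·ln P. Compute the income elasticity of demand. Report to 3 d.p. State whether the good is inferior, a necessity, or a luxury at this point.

0.479 (necessity)

In a log-linear demand, the coefficient on ln M is the income elasticity.
So η = 0.479.
0 < η < 1 ⇒ necessity.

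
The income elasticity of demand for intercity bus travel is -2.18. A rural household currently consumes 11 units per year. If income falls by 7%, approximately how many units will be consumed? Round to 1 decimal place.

12.7

%ΔQ ≈ η × %ΔI = -2.18 × (-7%) = 15.26%.
New Q ≈ 11 × (1 + 0.1526) = 12.7.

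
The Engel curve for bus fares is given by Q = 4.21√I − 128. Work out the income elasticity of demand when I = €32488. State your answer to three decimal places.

At I = 32488: Q = 630.828.
dQ/dI = 4.21/(2√I) = 0.0116786 at this income.
η = (dQ/dI)·(I/Q) = 0.0116786 × (32488/630.828) = 0.601.

0.601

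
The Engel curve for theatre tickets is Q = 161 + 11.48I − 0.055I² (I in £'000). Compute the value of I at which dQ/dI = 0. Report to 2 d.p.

dQ/dI = 11.48 − 0.11I.
The good is inferior where dQ/dI < 0. Setting dQ/dI = 0 gives I = 11.48 / 0.11 = 104.36.

104.36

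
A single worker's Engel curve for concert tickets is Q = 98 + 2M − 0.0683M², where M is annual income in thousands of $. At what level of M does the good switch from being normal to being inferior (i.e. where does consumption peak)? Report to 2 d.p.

dQ/dM = 2 − 0.1366M.
The good is inferior where dQ/dM < 0. Setting dQ/dM = 0 gives M = 2 / 0.1366 = 14.64.

14.64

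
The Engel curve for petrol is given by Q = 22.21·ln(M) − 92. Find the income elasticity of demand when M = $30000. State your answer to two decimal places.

At M = 30000: Q = 136.962.
dQ/dM = 22.21/M = 0.000740333 at this income.
η = (dQ/dM)·(M/Q) = 0.000740333 × (30000/136.962) = 0.16.

0.16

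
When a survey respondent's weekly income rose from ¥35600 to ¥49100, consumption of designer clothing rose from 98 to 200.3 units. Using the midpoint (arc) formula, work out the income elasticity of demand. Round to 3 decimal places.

2.152

ΔQ = 200.3 − 98 = 102.3; midpoint Q̄ = (98 + 200.3)/2 = 149.15.
ΔI = 49100 − 35600 = 13500; midpoint Ī = (35600 + 49100)/2 = 42350.
η = (ΔQ/Q̄) ÷ (ΔI/Ī) = (102.3/149.15) ÷ (13500/42350) = 2.152.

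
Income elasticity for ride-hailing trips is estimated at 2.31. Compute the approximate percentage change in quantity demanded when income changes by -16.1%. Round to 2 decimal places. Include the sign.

-37.19%

%ΔQ ≈ η × %ΔI = 2.31 × (-16.1%) = -37.19%.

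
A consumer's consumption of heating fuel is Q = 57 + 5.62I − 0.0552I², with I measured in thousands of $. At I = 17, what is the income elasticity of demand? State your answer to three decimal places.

0.466

At I = 17: Q = 136.5872.
dQ/dI = 5.62 − 0.1104I = 3.74320.
η = (dQ/dI)·(I/Q) = 3.74320 × (17/136.5872) = 0.466.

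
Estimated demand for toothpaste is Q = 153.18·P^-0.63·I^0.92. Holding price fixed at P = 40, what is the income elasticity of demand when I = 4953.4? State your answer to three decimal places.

0.920

For a multiplicative demand Q = A·P^α·I^β, the income elasticity is β everywhere.
Here β = 0.92, so η = 0.920.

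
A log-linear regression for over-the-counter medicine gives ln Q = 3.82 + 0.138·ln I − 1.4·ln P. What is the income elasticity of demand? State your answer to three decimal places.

In a log-linear demand, the coefficient on ln I is the income elasticity.
So η = 0.138.

0.138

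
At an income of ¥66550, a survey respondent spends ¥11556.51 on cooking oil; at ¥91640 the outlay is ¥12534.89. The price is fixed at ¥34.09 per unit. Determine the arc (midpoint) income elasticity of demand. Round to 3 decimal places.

0.256

With a constant price, Q₁ = 11556.51/34.09 = 339.000 and Q₂ = 12534.89/34.09 = 367.700 (equivalently, work directly with expenditure since P cancels).
Midpoint %ΔQ = (12534.89 − 11556.51)/12045.70 = 0.08122; midpoint %ΔI = (91640 − 66550)/79095 = 0.31721.
η = 0.08122 / 0.31721 = 0.256.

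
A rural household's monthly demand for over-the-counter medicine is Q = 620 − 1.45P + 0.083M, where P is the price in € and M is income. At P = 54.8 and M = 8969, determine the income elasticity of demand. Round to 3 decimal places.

0.579

At P = 54.8, M = 8969: Q = 1284.967.
Holding P constant, ∂Q/∂M = 0.083.
η_M = (∂Q/∂M)·(M/Q) = 0.083 × (8969/1284.967) = 0.579.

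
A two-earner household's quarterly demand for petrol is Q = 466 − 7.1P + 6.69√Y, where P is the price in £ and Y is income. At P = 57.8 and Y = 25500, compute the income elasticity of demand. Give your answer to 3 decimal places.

0.475

At P = 57.8, Y = 25500: Q = 1123.927.
Holding P constant, ∂Q/∂Y = 6.69/(2√Y) = 0.0209472.
η_Y = (∂Q/∂Y)·(Y/Q) = 0.0209472 × (25500/1123.927) = 0.475.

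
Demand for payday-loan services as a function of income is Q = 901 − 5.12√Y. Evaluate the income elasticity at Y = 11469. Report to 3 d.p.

At Y = 11469: Q = 352.682.
dQ/dY = -5.12/(2√Y) = -0.0239044 at this income.
η = (dQ/dY)·(Y/Q) = -0.0239044 × (11469/352.682) = -0.777.

-0.777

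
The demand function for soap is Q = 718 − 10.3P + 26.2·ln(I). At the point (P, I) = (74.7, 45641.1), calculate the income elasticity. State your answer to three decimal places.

At P = 74.7, I = 45641.1: Q = 229.678.
Holding P constant, ∂Q/∂I = 26.2/I = 0.000574044.
η_I = (∂Q/∂I)·(I/Q) = 0.000574044 × (45641.1/229.678) = 0.114.

0.114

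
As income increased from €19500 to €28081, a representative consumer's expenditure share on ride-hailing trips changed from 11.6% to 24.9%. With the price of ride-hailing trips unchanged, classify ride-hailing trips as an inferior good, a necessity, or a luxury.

The budget share rises as income rises, so η > 1.

luxury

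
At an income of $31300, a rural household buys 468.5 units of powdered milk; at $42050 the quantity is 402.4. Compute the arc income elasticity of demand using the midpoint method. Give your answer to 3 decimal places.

-0.518

ΔQ = 402.4 − 468.5 = -66.1; midpoint Q̄ = (468.5 + 402.4)/2 = 435.45.
ΔI = 42050 − 31300 = 10750; midpoint Ī = (31300 + 42050)/2 = 36675.
η = (ΔQ/Q̄) ÷ (ΔI/Ī) = (-66.1/435.45) ÷ (10750/36675) = -0.518.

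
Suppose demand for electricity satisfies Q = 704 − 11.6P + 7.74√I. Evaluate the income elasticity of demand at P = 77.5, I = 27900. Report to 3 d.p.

0.589

At P = 77.5, I = 27900: Q = 1097.835.
Holding P constant, ∂Q/∂I = 7.74/(2√I) = 0.0231691.
η_I = (∂Q/∂I)·(I/Q) = 0.0231691 × (27900/1097.835) = 0.589.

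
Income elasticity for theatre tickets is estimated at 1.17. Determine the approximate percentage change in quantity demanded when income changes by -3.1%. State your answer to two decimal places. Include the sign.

%ΔQ ≈ η × %ΔI = 1.17 × (-3.1%) = -3.63%.

-3.63%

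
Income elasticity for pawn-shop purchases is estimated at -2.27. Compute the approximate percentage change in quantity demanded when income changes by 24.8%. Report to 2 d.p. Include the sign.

%ΔQ ≈ η × %ΔI = -2.27 × 24.8% = -56.30%.

-56.30%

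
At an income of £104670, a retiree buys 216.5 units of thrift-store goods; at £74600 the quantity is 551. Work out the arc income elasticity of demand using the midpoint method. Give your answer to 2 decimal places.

ΔQ = 551 − 216.5 = 334.5; midpoint Q̄ = (216.5 + 551)/2 = 383.75.
ΔI = 74600 − 104670 = -30070; midpoint Ī = (104670 + 74600)/2 = 89635.
η = (ΔQ/Q̄) ÷ (ΔI/Ī) = (334.5/383.75) ÷ (-30070/89635) = -2.60.

-2.60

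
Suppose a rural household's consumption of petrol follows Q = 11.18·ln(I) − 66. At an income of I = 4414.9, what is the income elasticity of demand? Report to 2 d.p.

At I = 4414.9: Q = 27.831.
dQ/dI = 11.18/I = 0.00253233 at this income.
η = (dQ/dI)·(I/Q) = 0.00253233 × (4414.9/27.831) = 0.40.

0.40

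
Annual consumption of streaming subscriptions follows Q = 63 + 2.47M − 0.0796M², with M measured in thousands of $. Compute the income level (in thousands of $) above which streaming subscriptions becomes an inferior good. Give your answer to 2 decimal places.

dQ/dM = 2.47 − 0.1592M.
The good is inferior where dQ/dM < 0. Setting dQ/dM = 0 gives M = 2.47 / 0.1592 = 15.52.

15.52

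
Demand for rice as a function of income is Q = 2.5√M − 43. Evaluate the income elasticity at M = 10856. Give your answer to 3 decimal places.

0.599

At M = 10856: Q = 217.480.
dQ/dM = 2.5/(2√M) = 0.0119971 at this income.
η = (dQ/dM)·(M/Q) = 0.0119971 × (10856/217.480) = 0.599.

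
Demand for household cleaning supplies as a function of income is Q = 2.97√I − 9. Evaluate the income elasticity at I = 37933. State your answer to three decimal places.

At I = 37933: Q = 569.449.
dQ/dI = 2.97/(2√I) = 0.00762461 at this income.
η = (dQ/dI)·(I/Q) = 0.00762461 × (37933/569.449) = 0.508.

0.508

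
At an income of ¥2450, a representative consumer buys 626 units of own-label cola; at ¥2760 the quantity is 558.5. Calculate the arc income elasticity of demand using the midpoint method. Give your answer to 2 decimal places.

ΔQ = 558.5 − 626 = -67.5; midpoint Q̄ = (626 + 558.5)/2 = 592.25.
ΔI = 2760 − 2450 = 310; midpoint Ī = (2450 + 2760)/2 = 2605.
η = (ΔQ/Q̄) ÷ (ΔI/Ī) = (-67.5/592.25) ÷ (310/2605) = -0.96.

-0.96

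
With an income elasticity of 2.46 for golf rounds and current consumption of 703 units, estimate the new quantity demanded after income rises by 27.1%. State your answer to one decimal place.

%ΔQ ≈ η × %ΔI = 2.46 × 27.1% = 66.666%.
New Q ≈ 703 × (1 + 0.66666) = 1171.7.

1171.7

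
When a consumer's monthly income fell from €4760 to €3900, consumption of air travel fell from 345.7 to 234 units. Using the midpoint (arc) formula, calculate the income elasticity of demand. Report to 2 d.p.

1.94

ΔQ = 234 − 345.7 = -111.7; midpoint Q̄ = (345.7 + 234)/2 = 289.85.
ΔI = 3900 − 4760 = -860; midpoint Ī = (4760 + 3900)/2 = 4330.
η = (ΔQ/Q̄) ÷ (ΔI/Ī) = (-111.7/289.85) ÷ (-860/4330) = 1.94.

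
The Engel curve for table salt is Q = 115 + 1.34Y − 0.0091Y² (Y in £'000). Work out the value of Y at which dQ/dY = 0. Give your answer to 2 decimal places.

73.63

dQ/dY = 1.34 − 0.0182Y.
The good is inferior where dQ/dY < 0. Setting dQ/dY = 0 gives Y = 1.34 / 0.0182 = 73.63.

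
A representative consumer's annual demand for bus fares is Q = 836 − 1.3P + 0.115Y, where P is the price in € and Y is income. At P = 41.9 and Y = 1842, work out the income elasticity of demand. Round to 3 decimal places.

0.213

At P = 41.9, Y = 1842: Q = 993.360.
Holding P constant, ∂Q/∂Y = 0.115.
η_Y = (∂Q/∂Y)·(Y/Q) = 0.115 × (1842/993.360) = 0.213.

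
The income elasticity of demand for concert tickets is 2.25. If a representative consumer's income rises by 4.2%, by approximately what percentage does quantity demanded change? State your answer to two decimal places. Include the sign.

9.45%

%ΔQ ≈ η × %ΔI = 2.25 × 4.2% = 9.45%.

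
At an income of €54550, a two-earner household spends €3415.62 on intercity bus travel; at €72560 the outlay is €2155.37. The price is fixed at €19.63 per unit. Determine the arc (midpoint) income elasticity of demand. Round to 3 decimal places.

-1.597

With a constant price, Q₁ = 3415.62/19.63 = 174.000 and Q₂ = 2155.37/19.63 = 109.800 (equivalently, work directly with expenditure since P cancels).
Midpoint %ΔQ = (2155.37 − 3415.62)/2785.50 = -0.45243; midpoint %ΔI = (72560 − 54550)/63555 = 0.28338.
η = -0.45243 / 0.28338 = -1.597.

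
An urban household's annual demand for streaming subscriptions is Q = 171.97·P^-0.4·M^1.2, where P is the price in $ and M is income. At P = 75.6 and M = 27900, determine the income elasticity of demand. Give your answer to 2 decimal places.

1.20

For a multiplicative demand Q = A·P^α·M^β, the income elasticity is β everywhere.
Here β = 1.2, so η = 1.20.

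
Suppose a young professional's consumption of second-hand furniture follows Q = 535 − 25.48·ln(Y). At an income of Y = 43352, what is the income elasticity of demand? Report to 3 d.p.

At Y = 43352: Q = 262.947.
dQ/dY = -25.48/Y = -0.000587747 at this income.
η = (dQ/dY)·(Y/Q) = -0.000587747 × (43352/262.947) = -0.097.

-0.097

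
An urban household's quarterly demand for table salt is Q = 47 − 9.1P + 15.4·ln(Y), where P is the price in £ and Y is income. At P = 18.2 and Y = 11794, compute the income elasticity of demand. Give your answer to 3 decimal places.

0.598

At P = 18.2, Y = 11794: Q = 25.760.
Holding P constant, ∂Q/∂Y = 15.4/Y = 0.00130575.
η_Y = (∂Q/∂Y)·(Y/Q) = 0.00130575 × (11794/25.760) = 0.598.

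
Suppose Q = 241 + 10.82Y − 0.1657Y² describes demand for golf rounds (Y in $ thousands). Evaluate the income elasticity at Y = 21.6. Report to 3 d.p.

At Y = 21.6: Q = 397.4030.
dQ/dY = 10.82 − 0.3314Y = 3.66176.
η = (dQ/dY)·(Y/Q) = 3.66176 × (21.6/397.4030) = 0.199.

0.199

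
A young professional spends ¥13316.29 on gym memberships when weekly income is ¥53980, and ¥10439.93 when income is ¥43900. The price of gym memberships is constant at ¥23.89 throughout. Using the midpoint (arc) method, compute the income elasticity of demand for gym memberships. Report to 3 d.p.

1.176

With a constant price, Q₁ = 13316.29/23.89 = 557.400 and Q₂ = 10439.93/23.89 = 437.000 (equivalently, work directly with expenditure since P cancels).
Midpoint %ΔQ = (10439.93 − 13316.29)/11878.11 = -0.24216; midpoint %ΔI = (43900 − 53980)/48940 = -0.20597.
η = -0.24216 / -0.20597 = 1.176.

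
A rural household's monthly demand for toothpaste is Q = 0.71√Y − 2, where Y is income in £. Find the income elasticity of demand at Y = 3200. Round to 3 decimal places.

0.526

At Y = 3200: Q = 38.164.
dQ/dY = 0.71/(2√Y) = 0.00627557 at this income.
η = (dQ/dY)·(Y/Q) = 0.00627557 × (3200/38.164) = 0.526.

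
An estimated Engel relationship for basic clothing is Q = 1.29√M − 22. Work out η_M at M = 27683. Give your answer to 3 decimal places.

At M = 27683: Q = 192.633.
dQ/dM = 1.29/(2√M) = 0.00387662 at this income.
η = (dQ/dM)·(M/Q) = 0.00387662 × (27683/192.633) = 0.557.

0.557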